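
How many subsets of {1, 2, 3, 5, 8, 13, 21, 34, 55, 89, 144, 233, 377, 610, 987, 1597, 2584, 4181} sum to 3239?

42

3239 = 2584+610+34+8+3 = 2584+610+34+8+2+1 = 2584+610+21+13+8+3 = … (39 more), for 42 in all.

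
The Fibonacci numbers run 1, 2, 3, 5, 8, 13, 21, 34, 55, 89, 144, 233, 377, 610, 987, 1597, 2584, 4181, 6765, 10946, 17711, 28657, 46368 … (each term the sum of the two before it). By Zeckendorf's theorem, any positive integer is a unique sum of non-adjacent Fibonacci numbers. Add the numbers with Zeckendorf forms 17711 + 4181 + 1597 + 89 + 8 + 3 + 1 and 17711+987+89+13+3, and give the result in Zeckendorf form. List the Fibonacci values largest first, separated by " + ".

28657 + 10946 + 2584 + 144 + 55 + 5 + 2

The two numbers are 23590 and 18803, so their sum is 42393.
Greedy algorithm:
28657 ≤ 42393 < 46368, so take 28657; remainder 13736
10946 ≤ 13736 < 17711, so take 10946; remainder 2790
2584 ≤ 2790 < 4181, so take 2584; remainder 206
144 ≤ 206 < 233, so take 144; remainder 62
55 ≤ 62 < 89, so take 55; remainder 7
5 ≤ 7 < 8, so take 5; remainder 2
2 ≤ 2 < 3, so take 2; remainder 0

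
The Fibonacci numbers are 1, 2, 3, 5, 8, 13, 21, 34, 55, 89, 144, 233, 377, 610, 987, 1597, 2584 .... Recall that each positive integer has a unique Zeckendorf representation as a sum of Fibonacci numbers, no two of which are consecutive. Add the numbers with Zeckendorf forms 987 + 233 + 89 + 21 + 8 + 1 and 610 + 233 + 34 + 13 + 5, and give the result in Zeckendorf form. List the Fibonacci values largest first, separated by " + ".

The two numbers are 1339 and 895, so their sum is 2234.
Greedy algorithm:
2234 − 1597 = 637
637 − 610 = 27
27 − 21 = 6
6 − 5 = 1
1 − 1 = 0

1597 + 610 + 21 + 5 + 1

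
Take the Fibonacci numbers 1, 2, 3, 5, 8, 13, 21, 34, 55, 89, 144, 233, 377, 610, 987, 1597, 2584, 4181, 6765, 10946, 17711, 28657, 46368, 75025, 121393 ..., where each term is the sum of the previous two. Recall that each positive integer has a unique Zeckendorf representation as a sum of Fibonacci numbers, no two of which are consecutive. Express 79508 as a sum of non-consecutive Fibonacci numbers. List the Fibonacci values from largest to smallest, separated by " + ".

75025 + 4181 + 233 + 55 + 13 + 1

largest Fibonacci ≤ 79508 is 75025; 79508 − 75025 = 4483
largest Fibonacci ≤ 4483 is 4181; 4483 − 4181 = 302
largest Fibonacci ≤ 302 is 233; 302 − 233 = 69
largest Fibonacci ≤ 69 is 55; 69 − 55 = 14
largest Fibonacci ≤ 14 is 13; 14 − 13 = 1
largest Fibonacci ≤ 1 is 1; 1 − 1 = 0
So 79508 = 75025 + 4181 + 233 + 55 + 13 + 1, with no two terms consecutive in the sequence.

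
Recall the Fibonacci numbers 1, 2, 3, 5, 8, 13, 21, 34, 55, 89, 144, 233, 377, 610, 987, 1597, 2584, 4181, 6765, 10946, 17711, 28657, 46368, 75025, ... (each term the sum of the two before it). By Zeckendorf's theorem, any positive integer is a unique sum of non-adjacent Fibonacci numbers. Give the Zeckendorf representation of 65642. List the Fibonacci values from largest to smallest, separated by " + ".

46368 + 17711 + 987 + 377 + 144 + 55

46368 ≤ 65642 < 75025, so take 46368; remainder 19274
17711 ≤ 19274 < 28657, so take 17711; remainder 1563
987 ≤ 1563 < 1597, so take 987; remainder 576
377 ≤ 576 < 610, so take 377; remainder 199
144 ≤ 199 < 233, so take 144; remainder 55
55 ≤ 55 < 89, so take 55; remainder 0
So 65642 = 46368 + 17711 + 987 + 377 + 144 + 55, with no two terms consecutive in the sequence.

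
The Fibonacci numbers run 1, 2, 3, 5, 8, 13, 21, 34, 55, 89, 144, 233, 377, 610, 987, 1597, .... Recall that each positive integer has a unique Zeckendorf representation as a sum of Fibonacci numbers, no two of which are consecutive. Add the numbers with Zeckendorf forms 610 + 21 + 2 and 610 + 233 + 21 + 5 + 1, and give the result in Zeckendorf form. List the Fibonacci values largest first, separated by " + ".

987 + 377 + 89 + 34 + 13 + 3

The two numbers are 633 and 870, so their sum is 1503.
Greedily peel off the largest Fibonacci term at each step:
take 987 (≤ 1503); 1503 − 987 = 516
take 377 (≤ 516); 516 − 377 = 139
take 89 (≤ 139); 139 − 89 = 50
take 34 (≤ 50); 50 − 34 = 16
take 13 (≤ 16); 16 − 13 = 3
take 3 (≤ 3); 3 − 3 = 0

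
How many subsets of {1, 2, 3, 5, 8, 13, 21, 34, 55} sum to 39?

5

39 = 34+5 = 34+3+2 = 21+13+5 = … (2 more), for 5 in all.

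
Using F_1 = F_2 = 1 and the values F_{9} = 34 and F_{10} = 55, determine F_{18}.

By the doubling identity F_{2k} = F_k(2F_{k+1} − F_k): F_{18} = 34·(2·55 − 34) = 34·76 = 2584.

2584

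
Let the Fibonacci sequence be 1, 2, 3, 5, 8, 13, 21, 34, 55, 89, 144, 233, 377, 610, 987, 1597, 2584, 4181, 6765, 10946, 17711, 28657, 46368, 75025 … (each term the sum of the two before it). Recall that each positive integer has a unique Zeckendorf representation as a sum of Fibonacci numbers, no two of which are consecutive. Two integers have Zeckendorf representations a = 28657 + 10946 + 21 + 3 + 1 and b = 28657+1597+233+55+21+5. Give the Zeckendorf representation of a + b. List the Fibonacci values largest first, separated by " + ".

The two numbers are 39628 and 30568, so their sum is 70196.
Greedily peel off the largest Fibonacci term at each step:
take 46368 (≤ 70196); 70196 − 46368 = 23828
take 17711 (≤ 23828); 23828 − 17711 = 6117
take 4181 (≤ 6117); 6117 − 4181 = 1936
take 1597 (≤ 1936); 1936 − 1597 = 339
take 233 (≤ 339); 339 − 233 = 106
take 89 (≤ 106); 106 − 89 = 17
take 13 (≤ 17); 17 − 13 = 4
take 3 (≤ 4); 4 − 3 = 1
take 1 (≤ 1); 1 − 1 = 0

46368 + 17711 + 4181 + 1597 + 233 + 89 + 13 + 3 + 1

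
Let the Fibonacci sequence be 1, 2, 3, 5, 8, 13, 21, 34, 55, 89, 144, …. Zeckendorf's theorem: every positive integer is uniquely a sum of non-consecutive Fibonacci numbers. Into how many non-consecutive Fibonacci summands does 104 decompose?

Greedily peel off the largest Fibonacci term at each step:
104 − 89 = 15
15 − 13 = 2
2 − 2 = 0
104 = 89 + 13 + 2, which has 3 terms.

3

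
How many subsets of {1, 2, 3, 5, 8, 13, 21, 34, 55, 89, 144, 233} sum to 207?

Starting from the Zeckendorf form and repeatedly splitting a term F_k into F_{k−1} + F_{k−2} (when neither is already used) reaches every representation.
207 = 144+55+8 = 144+55+5+3 = 144+34+21+8 = 144+55+5+2+1 = … (9 more), for 13 in all.

13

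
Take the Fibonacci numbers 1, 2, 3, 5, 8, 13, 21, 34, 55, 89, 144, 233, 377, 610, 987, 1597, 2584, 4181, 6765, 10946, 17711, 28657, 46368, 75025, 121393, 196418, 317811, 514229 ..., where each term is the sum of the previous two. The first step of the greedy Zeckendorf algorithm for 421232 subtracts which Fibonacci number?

317811 ≤ 421232 < 514229, so the largest Fibonacci number not exceeding 421232 is 317811.

317811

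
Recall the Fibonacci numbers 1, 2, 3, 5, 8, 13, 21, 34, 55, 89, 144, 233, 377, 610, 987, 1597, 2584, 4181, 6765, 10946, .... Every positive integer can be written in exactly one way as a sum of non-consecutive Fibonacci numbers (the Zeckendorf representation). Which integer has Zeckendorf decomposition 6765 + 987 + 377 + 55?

8184

6765 + 987 + 377 + 55 = 8184.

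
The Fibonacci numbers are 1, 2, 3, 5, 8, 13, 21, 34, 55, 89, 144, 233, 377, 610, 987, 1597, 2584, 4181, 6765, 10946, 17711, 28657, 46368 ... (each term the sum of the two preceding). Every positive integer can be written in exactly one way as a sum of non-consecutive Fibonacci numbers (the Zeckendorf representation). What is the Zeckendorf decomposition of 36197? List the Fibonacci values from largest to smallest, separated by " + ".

28657 + 6765 + 610 + 144 + 21

Greedily peel off the largest Fibonacci term at each step:
subtract 28657 from 36197: 7540 remains
subtract 6765 from 7540: 775 remains
subtract 610 from 775: 165 remains
subtract 144 from 165: 21 remains
subtract 21 from 21: 0 remains
So 36197 = 28657 + 6765 + 610 + 144 + 21, with no two terms consecutive in the sequence.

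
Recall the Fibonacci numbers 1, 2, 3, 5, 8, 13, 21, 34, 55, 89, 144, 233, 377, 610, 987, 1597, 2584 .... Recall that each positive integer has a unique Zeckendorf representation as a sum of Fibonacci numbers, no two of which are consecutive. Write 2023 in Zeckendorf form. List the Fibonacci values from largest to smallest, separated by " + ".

1597 + 377 + 34 + 13 + 2

take 1597 (≤ 2023); 2023 − 1597 = 426
take 377 (≤ 426); 426 − 377 = 49
take 34 (≤ 49); 49 − 34 = 15
take 13 (≤ 15); 15 − 13 = 2
take 2 (≤ 2); 2 − 2 = 0
So 2023 = 1597 + 377 + 34 + 13 + 2, with no two terms consecutive in the sequence.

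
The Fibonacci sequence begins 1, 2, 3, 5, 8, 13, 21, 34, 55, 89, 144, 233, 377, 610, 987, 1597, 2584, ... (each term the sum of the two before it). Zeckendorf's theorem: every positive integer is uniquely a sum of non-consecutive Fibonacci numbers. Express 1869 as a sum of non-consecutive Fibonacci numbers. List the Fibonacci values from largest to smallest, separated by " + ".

1597 + 233 + 34 + 5

Greedily peel off the largest Fibonacci term at each step:
take 1597 (≤ 1869); 1869 − 1597 = 272
take 233 (≤ 272); 272 − 233 = 39
take 34 (≤ 39); 39 − 34 = 5
take 5 (≤ 5); 5 − 5 = 0
So 1869 = 1597 + 233 + 34 + 5, with no two terms consecutive in the sequence.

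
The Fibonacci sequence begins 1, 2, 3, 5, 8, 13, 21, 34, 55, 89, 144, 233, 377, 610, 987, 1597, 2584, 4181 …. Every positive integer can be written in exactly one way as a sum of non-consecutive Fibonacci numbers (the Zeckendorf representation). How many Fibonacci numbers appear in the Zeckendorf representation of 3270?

Repeatedly subtract the largest Fibonacci number that fits:
3270 − 2584 = 686
686 − 610 = 76
76 − 55 = 21
21 − 21 = 0
3270 = 2584 + 610 + 55 + 21, which has 4 terms.

4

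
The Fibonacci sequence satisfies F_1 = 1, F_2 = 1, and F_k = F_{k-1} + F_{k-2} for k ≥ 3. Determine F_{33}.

3524578

Iterating the recurrence up to F_{26} = 121393 and F_{25} = 75025:
F_{27} = F_{26} + F_{25} = 121393 + 75025 = 196418
F_{28} = F_{27} + F_{26} = 196418 + 121393 = 317811
F_{29} = F_{28} + F_{27} = 317811 + 196418 = 514229
F_{30} = F_{29} + F_{28} = 514229 + 317811 = 832040
F_{31} = F_{30} + F_{29} = 832040 + 514229 = 1346269
F_{32} = F_{31} + F_{30} = 1346269 + 832040 = 2178309
F_{33} = F_{32} + F_{31} = 2178309 + 1346269 = 3524578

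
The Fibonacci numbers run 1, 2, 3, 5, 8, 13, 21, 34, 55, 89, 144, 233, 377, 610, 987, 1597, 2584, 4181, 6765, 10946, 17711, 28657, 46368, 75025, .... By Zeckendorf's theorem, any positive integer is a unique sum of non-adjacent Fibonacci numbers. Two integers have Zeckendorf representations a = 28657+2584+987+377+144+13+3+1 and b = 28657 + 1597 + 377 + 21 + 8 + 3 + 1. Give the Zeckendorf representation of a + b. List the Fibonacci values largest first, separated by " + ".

The two numbers are 32766 and 30664, so their sum is 63430.
take 46368 (≤ 63430); 63430 − 46368 = 17062
take 10946 (≤ 17062); 17062 − 10946 = 6116
take 4181 (≤ 6116); 6116 − 4181 = 1935
take 1597 (≤ 1935); 1935 − 1597 = 338
take 233 (≤ 338); 338 − 233 = 105
take 89 (≤ 105); 105 − 89 = 16
take 13 (≤ 16); 16 − 13 = 3
take 3 (≤ 3); 3 − 3 = 0

46368 + 10946 + 4181 + 1597 + 233 + 89 + 13 + 3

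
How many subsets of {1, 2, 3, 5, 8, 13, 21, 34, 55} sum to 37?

6

37 = 34+3 = 34+2+1 = 21+13+3 = 21+13+2+1 = … (2 more), for 6 in all.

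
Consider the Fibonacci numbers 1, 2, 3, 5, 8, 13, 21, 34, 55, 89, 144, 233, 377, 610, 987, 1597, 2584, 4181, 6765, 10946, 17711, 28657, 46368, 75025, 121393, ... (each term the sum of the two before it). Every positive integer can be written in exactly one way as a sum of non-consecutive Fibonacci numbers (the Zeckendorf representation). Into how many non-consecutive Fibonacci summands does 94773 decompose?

Greedy algorithm:
largest Fibonacci ≤ 94773 is 75025; 94773 − 75025 = 19748
largest Fibonacci ≤ 19748 is 17711; 19748 − 17711 = 2037
largest Fibonacci ≤ 2037 is 1597; 2037 − 1597 = 440
largest Fibonacci ≤ 440 is 377; 440 − 377 = 63
largest Fibonacci ≤ 63 is 55; 63 − 55 = 8
largest Fibonacci ≤ 8 is 8; 8 − 8 = 0
94773 = 75025 + 17711 + 1597 + 377 + 55 + 8, which has 6 terms.

6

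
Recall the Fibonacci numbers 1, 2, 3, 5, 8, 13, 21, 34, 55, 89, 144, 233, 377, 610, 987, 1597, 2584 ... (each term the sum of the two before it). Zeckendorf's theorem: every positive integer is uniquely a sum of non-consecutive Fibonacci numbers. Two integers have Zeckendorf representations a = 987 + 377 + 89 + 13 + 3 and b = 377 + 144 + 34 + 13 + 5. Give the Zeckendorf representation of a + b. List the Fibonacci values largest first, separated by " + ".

The two numbers are 1469 and 573, so their sum is 2042.
Greedy algorithm:
2042: greatest Fibonacci not exceeding it is 1597, leaving 445
445: greatest Fibonacci not exceeding it is 377, leaving 68
68: greatest Fibonacci not exceeding it is 55, leaving 13
13: greatest Fibonacci not exceeding it is 13, leaving 0

1597 + 377 + 55 + 13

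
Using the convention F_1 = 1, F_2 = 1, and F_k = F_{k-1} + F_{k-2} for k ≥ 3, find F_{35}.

9227465

Iterating the recurrence up to F_{29} = 514229 and F_{28} = 317811:
F_{30} = F_{29} + F_{28} = 514229 + 317811 = 832040
F_{31} = F_{30} + F_{29} = 832040 + 514229 = 1346269
F_{32} = F_{31} + F_{30} = 1346269 + 832040 = 2178309
F_{33} = F_{32} + F_{31} = 2178309 + 1346269 = 3524578
F_{34} = F_{33} + F_{32} = 3524578 + 2178309 = 5702887
F_{35} = F_{34} + F_{33} = 5702887 + 3524578 = 9227465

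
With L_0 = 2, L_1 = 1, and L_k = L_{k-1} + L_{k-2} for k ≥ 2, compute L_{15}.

1364

Iterating the recurrence up to L_{10} = 123 and L_{9} = 76:
L_{11} = L_{10} + L_{9} = 123 + 76 = 199
L_{12} = L_{11} + L_{10} = 199 + 123 = 322
L_{13} = L_{12} + L_{11} = 322 + 199 = 521
L_{14} = L_{13} + L_{12} = 521 + 322 = 843
L_{15} = L_{14} + L_{13} = 843 + 521 = 1364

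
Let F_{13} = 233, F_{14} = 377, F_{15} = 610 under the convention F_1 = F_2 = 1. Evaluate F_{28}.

317811

By the addition formula F_{m+n} = F_m F_{n+1} + F_{m−1} F_n with m=14, n=14: F_{28} = 377·610 + 233·377 = 229970 + 87841 = 317811.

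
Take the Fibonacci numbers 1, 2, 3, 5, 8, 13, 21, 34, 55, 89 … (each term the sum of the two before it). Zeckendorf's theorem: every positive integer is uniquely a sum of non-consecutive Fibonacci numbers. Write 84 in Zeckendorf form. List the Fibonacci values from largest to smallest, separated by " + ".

55 + 21 + 8

subtract 55 from 84: 29 remains
subtract 21 from 29: 8 remains
subtract 8 from 8: 0 remains
So 84 = 55 + 21 + 8, with no two terms consecutive in the sequence.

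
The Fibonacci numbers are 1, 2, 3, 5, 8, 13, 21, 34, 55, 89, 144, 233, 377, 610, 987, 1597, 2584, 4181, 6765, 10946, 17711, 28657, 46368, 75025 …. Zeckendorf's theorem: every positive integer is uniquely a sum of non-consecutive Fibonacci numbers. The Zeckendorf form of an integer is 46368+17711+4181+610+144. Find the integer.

69014

46368+17711+4181+610+144 = 69014.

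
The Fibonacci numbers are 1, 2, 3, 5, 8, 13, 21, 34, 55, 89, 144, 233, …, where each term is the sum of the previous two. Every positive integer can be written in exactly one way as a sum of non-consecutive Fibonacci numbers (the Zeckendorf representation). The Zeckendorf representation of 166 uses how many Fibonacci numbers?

take 144 (≤ 166); 166 − 144 = 22
take 21 (≤ 22); 22 − 21 = 1
take 1 (≤ 1); 1 − 1 = 0
166 = 144 + 21 + 1, which has 3 terms.

3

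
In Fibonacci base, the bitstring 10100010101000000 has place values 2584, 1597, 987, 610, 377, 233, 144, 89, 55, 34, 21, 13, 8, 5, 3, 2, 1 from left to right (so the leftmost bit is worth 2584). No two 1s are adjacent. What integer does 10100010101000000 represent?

Summing the place values of the 1 bits: 2584 + 987 + 144 + 55 + 21 = 3791.

3791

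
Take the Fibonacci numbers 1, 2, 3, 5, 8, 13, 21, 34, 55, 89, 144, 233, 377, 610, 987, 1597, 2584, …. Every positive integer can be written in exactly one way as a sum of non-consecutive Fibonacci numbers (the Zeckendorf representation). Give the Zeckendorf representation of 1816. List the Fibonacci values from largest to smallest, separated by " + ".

1597 + 144 + 55 + 13 + 5 + 2

Greedily peel off the largest Fibonacci term at each step:
1816 − 1597 = 219
219 − 144 = 75
75 − 55 = 20
20 − 13 = 7
7 − 5 = 2
2 − 2 = 0
So 1816 = 1597 + 144 + 55 + 13 + 5 + 2, with no two terms consecutive in the sequence.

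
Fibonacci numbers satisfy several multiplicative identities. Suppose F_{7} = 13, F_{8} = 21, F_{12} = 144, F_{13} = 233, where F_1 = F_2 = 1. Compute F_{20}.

By the addition formula F_{m+n} = F_m F_{n+1} + F_{m−1} F_n with m=8, n=12: F_{20} = 21·233 + 13·144 = 4893 + 1872 = 6765.

6765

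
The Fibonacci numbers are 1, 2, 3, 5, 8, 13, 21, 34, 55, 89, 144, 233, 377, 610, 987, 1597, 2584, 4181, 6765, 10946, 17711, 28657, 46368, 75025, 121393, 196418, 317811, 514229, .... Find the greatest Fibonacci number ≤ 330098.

317811

317811 ≤ 330098 < 514229, so the largest Fibonacci number not exceeding 330098 is 317811.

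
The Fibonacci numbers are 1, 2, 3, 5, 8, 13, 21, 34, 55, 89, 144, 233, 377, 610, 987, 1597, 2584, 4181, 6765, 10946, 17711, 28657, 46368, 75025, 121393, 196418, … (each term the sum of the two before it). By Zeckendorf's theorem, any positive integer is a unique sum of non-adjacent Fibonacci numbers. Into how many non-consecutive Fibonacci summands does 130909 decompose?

Greedily peel off the largest Fibonacci term at each step:
121393 ≤ 130909 < 196418, so take 121393; remainder 9516
6765 ≤ 9516 < 10946, so take 6765; remainder 2751
2584 ≤ 2751 < 4181, so take 2584; remainder 167
144 ≤ 167 < 233, so take 144; remainder 23
21 ≤ 23 < 34, so take 21; remainder 2
2 ≤ 2 < 3, so take 2; remainder 0
130909 = 121393 + 6765 + 2584 + 144 + 21 + 2, which has 6 terms.

6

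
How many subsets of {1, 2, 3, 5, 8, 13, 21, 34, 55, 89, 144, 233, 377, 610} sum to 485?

14

Each representation comes from the Zeckendorf form by replacing some F_k with F_{k−1} + F_{k−2} where possible.
485 = 377+89+13+5+1 = 377+89+13+3+2+1 = 377+55+34+13+5+1 = 233+144+89+13+5+1 = … (10 more), for 14 in all.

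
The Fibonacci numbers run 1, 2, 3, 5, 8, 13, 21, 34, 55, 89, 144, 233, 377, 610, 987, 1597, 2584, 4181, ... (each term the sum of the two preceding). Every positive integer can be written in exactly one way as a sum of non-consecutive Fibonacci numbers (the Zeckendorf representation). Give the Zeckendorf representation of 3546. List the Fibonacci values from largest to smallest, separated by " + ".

Greedily peel off the largest Fibonacci term at each step:
largest Fibonacci ≤ 3546 is 2584; 3546 − 2584 = 962
largest Fibonacci ≤ 962 is 610; 962 − 610 = 352
largest Fibonacci ≤ 352 is 233; 352 − 233 = 119
largest Fibonacci ≤ 119 is 89; 119 − 89 = 30
largest Fibonacci ≤ 30 is 21; 30 − 21 = 9
largest Fibonacci ≤ 9 is 8; 9 − 8 = 1
largest Fibonacci ≤ 1 is 1; 1 − 1 = 0
So 3546 = 2584 + 610 + 233 + 89 + 21 + 8 + 1, with no two terms consecutive in the sequence.

2584 + 610 + 233 + 89 + 21 + 8 + 1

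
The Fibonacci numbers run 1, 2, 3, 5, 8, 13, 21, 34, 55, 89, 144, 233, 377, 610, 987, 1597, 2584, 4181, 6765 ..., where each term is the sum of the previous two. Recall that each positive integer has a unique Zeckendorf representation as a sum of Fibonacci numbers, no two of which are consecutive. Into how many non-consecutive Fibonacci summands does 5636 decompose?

Greedy algorithm:
subtract 4181 from 5636: 1455 remains
subtract 987 from 1455: 468 remains
subtract 377 from 468: 91 remains
subtract 89 from 91: 2 remains
subtract 2 from 2: 0 remains
5636 = 4181 + 987 + 377 + 89 + 2, which has 5 terms.

5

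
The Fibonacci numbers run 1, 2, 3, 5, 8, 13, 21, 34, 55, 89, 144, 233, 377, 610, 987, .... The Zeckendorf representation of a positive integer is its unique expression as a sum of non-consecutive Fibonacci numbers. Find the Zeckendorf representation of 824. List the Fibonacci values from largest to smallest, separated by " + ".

largest Fibonacci ≤ 824 is 610; 824 − 610 = 214
largest Fibonacci ≤ 214 is 144; 214 − 144 = 70
largest Fibonacci ≤ 70 is 55; 70 − 55 = 15
largest Fibonacci ≤ 15 is 13; 15 − 13 = 2
largest Fibonacci ≤ 2 is 2; 2 − 2 = 0
So 824 = 610 + 144 + 55 + 13 + 2, with no two terms consecutive in the sequence.

610 + 144 + 55 + 13 + 2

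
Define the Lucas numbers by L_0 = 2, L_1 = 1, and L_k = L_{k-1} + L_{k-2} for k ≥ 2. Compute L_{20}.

15127

Iterating the recurrence up to L_{13} = 521 and L_{12} = 322:
L_{14} = L_{13} + L_{12} = 521 + 322 = 843
L_{15} = L_{14} + L_{13} = 843 + 521 = 1364
L_{16} = L_{15} + L_{14} = 1364 + 843 = 2207
L_{17} = L_{16} + L_{15} = 2207 + 1364 = 3571
L_{18} = L_{17} + L_{16} = 3571 + 2207 = 5778
L_{19} = L_{18} + L_{17} = 5778 + 3571 = 9349
L_{20} = L_{19} + L_{18} = 9349 + 5778 = 15127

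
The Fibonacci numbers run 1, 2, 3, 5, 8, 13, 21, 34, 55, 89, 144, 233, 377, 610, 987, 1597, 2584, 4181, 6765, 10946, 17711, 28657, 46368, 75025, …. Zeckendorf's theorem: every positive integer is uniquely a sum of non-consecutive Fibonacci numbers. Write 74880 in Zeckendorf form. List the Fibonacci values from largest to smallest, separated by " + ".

46368 + 17711 + 6765 + 2584 + 987 + 377 + 55 + 21 + 8 + 3 + 1

Greedy algorithm:
largest Fibonacci ≤ 74880 is 46368; 74880 − 46368 = 28512
largest Fibonacci ≤ 28512 is 17711; 28512 − 17711 = 10801
largest Fibonacci ≤ 10801 is 6765; 10801 − 6765 = 4036
largest Fibonacci ≤ 4036 is 2584; 4036 − 2584 = 1452
largest Fibonacci ≤ 1452 is 987; 1452 − 987 = 465
largest Fibonacci ≤ 465 is 377; 465 − 377 = 88
largest Fibonacci ≤ 88 is 55; 88 − 55 = 33
largest Fibonacci ≤ 33 is 21; 33 − 21 = 12
largest Fibonacci ≤ 12 is 8; 12 − 8 = 4
largest Fibonacci ≤ 4 is 3; 4 − 3 = 1
largest Fibonacci ≤ 1 is 1; 1 − 1 = 0
So 74880 = 46368 + 17711 + 6765 + 2584 + 987 + 377 + 55 + 21 + 8 + 3 + 1, with no two terms consecutive in the sequence.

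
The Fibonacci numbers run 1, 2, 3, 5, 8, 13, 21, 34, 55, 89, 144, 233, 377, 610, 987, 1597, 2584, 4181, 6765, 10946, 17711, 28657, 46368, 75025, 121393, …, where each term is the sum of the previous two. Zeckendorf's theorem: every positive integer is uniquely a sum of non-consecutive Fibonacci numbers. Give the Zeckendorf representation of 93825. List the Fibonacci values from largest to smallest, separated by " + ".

Greedily peel off the largest Fibonacci term at each step:
largest Fibonacci ≤ 93825 is 75025; 93825 − 75025 = 18800
largest Fibonacci ≤ 18800 is 17711; 18800 − 17711 = 1089
largest Fibonacci ≤ 1089 is 987; 1089 − 987 = 102
largest Fibonacci ≤ 102 is 89; 102 − 89 = 13
largest Fibonacci ≤ 13 is 13; 13 − 13 = 0
So 93825 = 75025 + 17711 + 987 + 89 + 13, with no two terms consecutive in the sequence.

75025 + 17711 + 987 + 89 + 13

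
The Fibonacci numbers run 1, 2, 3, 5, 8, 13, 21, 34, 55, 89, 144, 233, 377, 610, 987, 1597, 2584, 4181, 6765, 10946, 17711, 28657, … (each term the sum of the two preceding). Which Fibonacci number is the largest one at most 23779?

17711 ≤ 23779 < 28657, so the largest Fibonacci number not exceeding 23779 is 17711.

17711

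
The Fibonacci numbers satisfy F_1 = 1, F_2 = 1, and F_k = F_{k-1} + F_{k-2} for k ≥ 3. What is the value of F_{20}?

Iterating the recurrence up to F_{12} = 144 and F_{11} = 89:
F_{13} = F_{12} + F_{11} = 144 + 89 = 233
F_{14} = F_{13} + F_{12} = 233 + 144 = 377
F_{15} = F_{14} + F_{13} = 377 + 233 = 610
F_{16} = F_{15} + F_{14} = 610 + 377 = 987
F_{17} = F_{16} + F_{15} = 987 + 610 = 1597
F_{18} = F_{17} + F_{16} = 1597 + 987 = 2584
F_{19} = F_{18} + F_{17} = 2584 + 1597 = 4181
F_{20} = F_{19} + F_{18} = 4181 + 2584 = 6765

6765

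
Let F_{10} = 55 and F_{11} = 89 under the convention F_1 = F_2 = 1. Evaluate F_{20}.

By the doubling identity F_{2k} = F_k(2F_{k+1} − F_k): F_{20} = 55·(2·89 − 55) = 55·123 = 6765.

6765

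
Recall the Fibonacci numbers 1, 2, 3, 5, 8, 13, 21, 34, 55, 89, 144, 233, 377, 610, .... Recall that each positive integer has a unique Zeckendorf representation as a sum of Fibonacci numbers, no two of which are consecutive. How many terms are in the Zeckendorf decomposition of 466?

Greedy algorithm:
largest Fibonacci ≤ 466 is 377; 466 − 377 = 89
largest Fibonacci ≤ 89 is 89; 89 − 89 = 0
466 = 377 + 89, which has 2 terms.

2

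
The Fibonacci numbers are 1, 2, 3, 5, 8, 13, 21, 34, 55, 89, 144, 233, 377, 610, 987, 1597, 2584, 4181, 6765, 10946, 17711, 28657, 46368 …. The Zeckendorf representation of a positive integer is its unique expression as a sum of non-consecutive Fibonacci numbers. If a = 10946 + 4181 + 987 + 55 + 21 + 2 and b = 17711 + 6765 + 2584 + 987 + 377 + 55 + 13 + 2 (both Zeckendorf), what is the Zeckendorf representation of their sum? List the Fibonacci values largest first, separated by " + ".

28657 + 10946 + 4181 + 610 + 233 + 55 + 3 + 1

The two numbers are 16192 and 28494, so their sum is 44686.
44686 − 28657 = 16029
16029 − 10946 = 5083
5083 − 4181 = 902
902 − 610 = 292
292 − 233 = 59
59 − 55 = 4
4 − 3 = 1
1 − 1 = 0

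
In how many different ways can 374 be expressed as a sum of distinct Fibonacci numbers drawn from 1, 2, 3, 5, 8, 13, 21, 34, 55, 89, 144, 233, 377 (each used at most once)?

Starting from the Zeckendorf form and repeatedly splitting a term F_k into F_{k−1} + F_{k−2} (when neither is already used) reaches every representation.
374 = 233+89+34+13+5 = 233+89+34+13+3+2 = 233+89+34+8+5+3+2 = 233+89+21+13+8+5+3+2 = 233+55+34+21+13+8+5+3+2 = … (1 more), for 6 in all.

6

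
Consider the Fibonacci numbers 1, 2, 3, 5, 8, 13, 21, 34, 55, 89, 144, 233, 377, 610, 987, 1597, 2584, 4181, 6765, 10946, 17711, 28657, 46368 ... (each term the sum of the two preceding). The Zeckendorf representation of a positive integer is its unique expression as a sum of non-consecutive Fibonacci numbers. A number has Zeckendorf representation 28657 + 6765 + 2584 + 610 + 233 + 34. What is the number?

38883

28657 + 6765 + 2584 + 610 + 233 + 34 = 38883.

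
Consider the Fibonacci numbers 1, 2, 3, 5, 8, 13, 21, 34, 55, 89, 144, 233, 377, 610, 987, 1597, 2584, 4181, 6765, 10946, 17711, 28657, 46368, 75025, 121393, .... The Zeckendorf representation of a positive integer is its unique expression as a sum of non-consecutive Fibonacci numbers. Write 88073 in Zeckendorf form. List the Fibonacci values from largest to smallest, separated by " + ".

Greedily peel off the largest Fibonacci term at each step:
75025 ≤ 88073 < 121393, so take 75025; remainder 13048
10946 ≤ 13048 < 17711, so take 10946; remainder 2102
1597 ≤ 2102 < 2584, so take 1597; remainder 505
377 ≤ 505 < 610, so take 377; remainder 128
89 ≤ 128 < 144, so take 89; remainder 39
34 ≤ 39 < 55, so take 34; remainder 5
5 ≤ 5 < 8, so take 5; remainder 0
So 88073 = 75025 + 10946 + 1597 + 377 + 89 + 34 + 5, with no two terms consecutive in the sequence.

75025 + 10946 + 1597 + 377 + 89 + 34 + 5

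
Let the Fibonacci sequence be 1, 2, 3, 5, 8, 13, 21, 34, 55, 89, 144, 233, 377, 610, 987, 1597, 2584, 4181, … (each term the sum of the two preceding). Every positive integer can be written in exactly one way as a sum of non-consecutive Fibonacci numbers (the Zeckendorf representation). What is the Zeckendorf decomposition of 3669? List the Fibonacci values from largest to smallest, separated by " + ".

subtract 2584 from 3669: 1085 remains
subtract 987 from 1085: 98 remains
subtract 89 from 98: 9 remains
subtract 8 from 9: 1 remains
subtract 1 from 1: 0 remains
So 3669 = 2584 + 987 + 89 + 8 + 1, with no two terms consecutive in the sequence.

2584 + 987 + 89 + 8 + 1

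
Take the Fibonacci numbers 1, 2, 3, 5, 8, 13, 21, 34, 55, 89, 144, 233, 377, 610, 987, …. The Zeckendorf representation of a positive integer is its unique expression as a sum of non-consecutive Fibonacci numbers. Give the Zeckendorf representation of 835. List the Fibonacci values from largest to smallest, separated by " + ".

Greedy algorithm:
610 ≤ 835 < 987, so take 610; remainder 225
144 ≤ 225 < 233, so take 144; remainder 81
55 ≤ 81 < 89, so take 55; remainder 26
21 ≤ 26 < 34, so take 21; remainder 5
5 ≤ 5 < 8, so take 5; remainder 0
So 835 = 610 + 144 + 55 + 21 + 5, with no two terms consecutive in the sequence.

610 + 144 + 55 + 21 + 5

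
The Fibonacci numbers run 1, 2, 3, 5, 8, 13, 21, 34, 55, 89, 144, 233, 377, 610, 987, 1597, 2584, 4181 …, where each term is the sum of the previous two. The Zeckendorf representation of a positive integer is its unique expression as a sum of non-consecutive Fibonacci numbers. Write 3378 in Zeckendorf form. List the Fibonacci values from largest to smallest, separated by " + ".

subtract 2584 from 3378: 794 remains
subtract 610 from 794: 184 remains
subtract 144 from 184: 40 remains
subtract 34 from 40: 6 remains
subtract 5 from 6: 1 remains
subtract 1 from 1: 0 remains
So 3378 = 2584 + 610 + 144 + 34 + 5 + 1, with no two terms consecutive in the sequence.

2584 + 610 + 144 + 34 + 5 + 1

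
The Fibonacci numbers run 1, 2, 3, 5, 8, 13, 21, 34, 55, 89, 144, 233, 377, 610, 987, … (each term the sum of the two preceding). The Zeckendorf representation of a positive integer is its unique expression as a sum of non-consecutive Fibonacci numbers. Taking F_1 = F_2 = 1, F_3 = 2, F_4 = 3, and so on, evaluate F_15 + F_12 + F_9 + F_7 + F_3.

F_15 + F_12 + F_9 + F_7 + F_3 = 610 + 144 + 34 + 13 + 2 = 803.

803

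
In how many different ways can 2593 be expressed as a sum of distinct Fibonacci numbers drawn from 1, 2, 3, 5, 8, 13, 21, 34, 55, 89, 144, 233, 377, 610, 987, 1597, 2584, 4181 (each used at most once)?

2593 = 2584+8+1 = 2584+5+3+1 = 1597+987+8+1 = … (10 more), for 13 in all.

13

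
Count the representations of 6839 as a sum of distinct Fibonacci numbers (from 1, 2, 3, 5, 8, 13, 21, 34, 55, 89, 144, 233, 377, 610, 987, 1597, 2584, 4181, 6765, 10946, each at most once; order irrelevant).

Each representation comes from the Zeckendorf form by replacing some F_k with F_{k−1} + F_{k−2} where possible.
6839 = 6765+55+13+5+1 = 6765+55+13+3+2+1 = 6765+34+21+13+5+1 = … (30 more), for 33 in all.

33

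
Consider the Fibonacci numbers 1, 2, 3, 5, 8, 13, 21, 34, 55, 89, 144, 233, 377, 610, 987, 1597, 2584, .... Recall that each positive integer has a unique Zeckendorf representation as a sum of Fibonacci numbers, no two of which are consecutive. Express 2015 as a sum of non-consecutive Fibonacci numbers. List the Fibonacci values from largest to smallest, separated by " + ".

1597 + 377 + 34 + 5 + 2

2015: greatest Fibonacci not exceeding it is 1597, leaving 418
418: greatest Fibonacci not exceeding it is 377, leaving 41
41: greatest Fibonacci not exceeding it is 34, leaving 7
7: greatest Fibonacci not exceeding it is 5, leaving 2
2: greatest Fibonacci not exceeding it is 2, leaving 0
So 2015 = 1597 + 377 + 34 + 5 + 2, with no two terms consecutive in the sequence.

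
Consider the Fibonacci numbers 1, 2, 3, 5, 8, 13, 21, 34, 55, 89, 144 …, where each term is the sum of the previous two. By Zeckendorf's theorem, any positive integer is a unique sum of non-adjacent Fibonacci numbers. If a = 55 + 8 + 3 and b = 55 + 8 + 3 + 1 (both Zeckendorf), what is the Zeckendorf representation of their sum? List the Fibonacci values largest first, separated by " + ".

The two numbers are 66 and 67, so their sum is 133.
subtract 89 from 133: 44 remains
subtract 34 from 44: 10 remains
subtract 8 from 10: 2 remains
subtract 2 from 2: 0 remains

89 + 34 + 8 + 2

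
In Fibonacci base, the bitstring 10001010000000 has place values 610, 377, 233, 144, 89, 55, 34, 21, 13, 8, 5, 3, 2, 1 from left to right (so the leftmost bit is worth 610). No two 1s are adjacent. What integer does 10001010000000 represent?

Summing the place values of the 1 bits: 610 + 89 + 34 = 733.

733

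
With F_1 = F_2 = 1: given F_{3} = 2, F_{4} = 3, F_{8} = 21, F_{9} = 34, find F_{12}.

By the addition formula F_{m+n} = F_m F_{n+1} + F_{m−1} F_n with m=4, n=8: F_{12} = 3·34 + 2·21 = 102 + 42 = 144.

144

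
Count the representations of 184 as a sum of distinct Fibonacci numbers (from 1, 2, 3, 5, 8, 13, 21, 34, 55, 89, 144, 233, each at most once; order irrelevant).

10

Starting from the Zeckendorf form and repeatedly splitting a term F_k into F_{k−1} + F_{k−2} (when neither is already used) reaches every representation.
184 = 144+34+5+1 = 144+34+3+2+1 = 144+21+13+5+1 = 89+55+34+5+1 = 144+21+13+3+2+1 = … (5 more), for 10 in all.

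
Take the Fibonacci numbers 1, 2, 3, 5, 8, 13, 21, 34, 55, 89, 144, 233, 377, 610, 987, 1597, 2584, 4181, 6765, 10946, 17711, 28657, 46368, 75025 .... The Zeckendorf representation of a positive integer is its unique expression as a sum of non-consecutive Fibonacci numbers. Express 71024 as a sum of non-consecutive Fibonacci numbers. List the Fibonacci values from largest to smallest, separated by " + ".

46368 + 17711 + 6765 + 144 + 34 + 2

71024: greatest Fibonacci not exceeding it is 46368, leaving 24656
24656: greatest Fibonacci not exceeding it is 17711, leaving 6945
6945: greatest Fibonacci not exceeding it is 6765, leaving 180
180: greatest Fibonacci not exceeding it is 144, leaving 36
36: greatest Fibonacci not exceeding it is 34, leaving 2
2: greatest Fibonacci not exceeding it is 2, leaving 0
So 71024 = 46368 + 17711 + 6765 + 144 + 34 + 2, with no two terms consecutive in the sequence.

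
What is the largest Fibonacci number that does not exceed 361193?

317811 ≤ 361193 < 514229, so the largest Fibonacci number not exceeding 361193 is 317811.

317811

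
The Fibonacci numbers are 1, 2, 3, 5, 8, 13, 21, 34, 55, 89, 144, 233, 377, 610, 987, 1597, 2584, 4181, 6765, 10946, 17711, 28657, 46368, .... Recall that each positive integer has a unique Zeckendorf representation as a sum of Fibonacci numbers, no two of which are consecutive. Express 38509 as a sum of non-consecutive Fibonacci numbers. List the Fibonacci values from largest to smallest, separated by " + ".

Greedily peel off the largest Fibonacci term at each step:
largest Fibonacci ≤ 38509 is 28657; 38509 − 28657 = 9852
largest Fibonacci ≤ 9852 is 6765; 9852 − 6765 = 3087
largest Fibonacci ≤ 3087 is 2584; 3087 − 2584 = 503
largest Fibonacci ≤ 503 is 377; 503 − 377 = 126
largest Fibonacci ≤ 126 is 89; 126 − 89 = 37
largest Fibonacci ≤ 37 is 34; 37 − 34 = 3
largest Fibonacci ≤ 3 is 3; 3 − 3 = 0
So 38509 = 28657 + 6765 + 2584 + 377 + 89 + 34 + 3, with no two terms consecutive in the sequence.

28657 + 6765 + 2584 + 377 + 89 + 34 + 3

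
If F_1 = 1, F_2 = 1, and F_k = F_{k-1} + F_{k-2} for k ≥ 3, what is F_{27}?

Iterating the recurrence up to F_{22} = 17711 and F_{21} = 10946:
F_{23} = F_{22} + F_{21} = 17711 + 10946 = 28657
F_{24} = F_{23} + F_{22} = 28657 + 17711 = 46368
F_{25} = F_{24} + F_{23} = 46368 + 28657 = 75025
F_{26} = F_{25} + F_{24} = 75025 + 46368 = 121393
F_{27} = F_{26} + F_{25} = 121393 + 75025 = 196418

196418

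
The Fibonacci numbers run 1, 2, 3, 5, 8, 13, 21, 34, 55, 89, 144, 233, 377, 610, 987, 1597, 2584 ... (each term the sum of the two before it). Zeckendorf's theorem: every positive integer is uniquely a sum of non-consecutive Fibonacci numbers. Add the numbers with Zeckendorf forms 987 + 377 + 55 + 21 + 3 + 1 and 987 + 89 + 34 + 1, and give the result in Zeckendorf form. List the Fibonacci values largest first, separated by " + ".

1597 + 610 + 233 + 89 + 21 + 5

The two numbers are 1444 and 1111, so their sum is 2555.
largest Fibonacci ≤ 2555 is 1597; 2555 − 1597 = 958
largest Fibonacci ≤ 958 is 610; 958 − 610 = 348
largest Fibonacci ≤ 348 is 233; 348 − 233 = 115
largest Fibonacci ≤ 115 is 89; 115 − 89 = 26
largest Fibonacci ≤ 26 is 21; 26 − 21 = 5
largest Fibonacci ≤ 5 is 5; 5 − 5 = 0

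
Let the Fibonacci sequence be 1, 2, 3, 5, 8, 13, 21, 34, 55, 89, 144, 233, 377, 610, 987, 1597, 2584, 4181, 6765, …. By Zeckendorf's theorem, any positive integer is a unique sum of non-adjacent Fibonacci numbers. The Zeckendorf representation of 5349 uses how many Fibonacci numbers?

5

Greedily peel off the largest Fibonacci term at each step:
4181 ≤ 5349 < 6765, so take 4181; remainder 1168
987 ≤ 1168 < 1597, so take 987; remainder 181
144 ≤ 181 < 233, so take 144; remainder 37
34 ≤ 37 < 55, so take 34; remainder 3
3 ≤ 3 < 5, so take 3; remainder 0
5349 = 4181 + 987 + 144 + 34 + 3, which has 5 terms.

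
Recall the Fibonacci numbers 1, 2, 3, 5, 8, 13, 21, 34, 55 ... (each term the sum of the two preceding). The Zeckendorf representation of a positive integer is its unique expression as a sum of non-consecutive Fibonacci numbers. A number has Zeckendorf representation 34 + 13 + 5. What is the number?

34 + 13 + 5 = 52.

52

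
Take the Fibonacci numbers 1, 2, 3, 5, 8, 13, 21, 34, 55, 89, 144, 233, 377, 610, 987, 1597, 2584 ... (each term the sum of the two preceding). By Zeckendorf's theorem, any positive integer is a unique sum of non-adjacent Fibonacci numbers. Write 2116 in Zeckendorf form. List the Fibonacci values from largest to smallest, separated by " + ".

Repeatedly subtract the largest Fibonacci number that fits:
subtract 1597 from 2116: 519 remains
subtract 377 from 519: 142 remains
subtract 89 from 142: 53 remains
subtract 34 from 53: 19 remains
subtract 13 from 19: 6 remains
subtract 5 from 6: 1 remains
subtract 1 from 1: 0 remains
So 2116 = 1597 + 377 + 89 + 34 + 13 + 5 + 1, with no two terms consecutive in the sequence.

1597 + 377 + 89 + 34 + 13 + 5 + 1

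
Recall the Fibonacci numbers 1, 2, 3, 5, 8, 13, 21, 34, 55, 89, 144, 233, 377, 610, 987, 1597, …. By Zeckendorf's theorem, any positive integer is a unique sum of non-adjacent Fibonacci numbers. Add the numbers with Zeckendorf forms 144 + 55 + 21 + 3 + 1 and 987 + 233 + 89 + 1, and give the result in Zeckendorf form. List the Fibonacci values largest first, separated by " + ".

The two numbers are 224 and 1310, so their sum is 1534.
Greedily peel off the largest Fibonacci term at each step:
take 987 (≤ 1534); 1534 − 987 = 547
take 377 (≤ 547); 547 − 377 = 170
take 144 (≤ 170); 170 − 144 = 26
take 21 (≤ 26); 26 − 21 = 5
take 5 (≤ 5); 5 − 5 = 0

987 + 377 + 144 + 21 + 5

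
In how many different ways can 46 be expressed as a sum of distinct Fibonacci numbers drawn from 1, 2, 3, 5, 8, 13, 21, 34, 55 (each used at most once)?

2

Each representation comes from the Zeckendorf form by replacing some F_k with F_{k−1} + F_{k−2} where possible.
46 = 34+8+3+1 = 21+13+8+3+1 — 2 representations.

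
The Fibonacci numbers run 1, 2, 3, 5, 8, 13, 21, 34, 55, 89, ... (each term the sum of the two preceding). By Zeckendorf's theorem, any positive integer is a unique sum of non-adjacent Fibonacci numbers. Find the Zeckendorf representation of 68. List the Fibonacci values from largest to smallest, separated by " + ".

55 + 13

Repeatedly subtract the largest Fibonacci number that fits:
68: greatest Fibonacci not exceeding it is 55, leaving 13
13: greatest Fibonacci not exceeding it is 13, leaving 0
So 68 = 55 + 13, with no two terms consecutive in the sequence.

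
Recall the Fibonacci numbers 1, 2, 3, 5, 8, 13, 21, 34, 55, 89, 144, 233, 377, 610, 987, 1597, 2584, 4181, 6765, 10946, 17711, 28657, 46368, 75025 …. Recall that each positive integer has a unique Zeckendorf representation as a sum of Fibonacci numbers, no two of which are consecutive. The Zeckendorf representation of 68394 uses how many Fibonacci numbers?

Repeatedly subtract the largest Fibonacci number that fits:
46368 ≤ 68394 < 75025, so take 46368; remainder 22026
17711 ≤ 22026 < 28657, so take 17711; remainder 4315
4181 ≤ 4315 < 6765, so take 4181; remainder 134
89 ≤ 134 < 144, so take 89; remainder 45
34 ≤ 45 < 55, so take 34; remainder 11
8 ≤ 11 < 13, so take 8; remainder 3
3 ≤ 3 < 5, so take 3; remainder 0
68394 = 46368 + 17711 + 4181 + 89 + 34 + 8 + 3, which has 7 terms.

7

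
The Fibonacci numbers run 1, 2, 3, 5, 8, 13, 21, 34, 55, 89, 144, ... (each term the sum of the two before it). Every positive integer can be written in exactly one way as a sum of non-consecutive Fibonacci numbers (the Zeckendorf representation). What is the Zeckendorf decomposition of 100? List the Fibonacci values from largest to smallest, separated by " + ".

89 + 8 + 3

Greedily peel off the largest Fibonacci term at each step:
largest Fibonacci ≤ 100 is 89; 100 − 89 = 11
largest Fibonacci ≤ 11 is 8; 11 − 8 = 3
largest Fibonacci ≤ 3 is 3; 3 − 3 = 0
So 100 = 89 + 8 + 3, with no two terms consecutive in the sequence.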